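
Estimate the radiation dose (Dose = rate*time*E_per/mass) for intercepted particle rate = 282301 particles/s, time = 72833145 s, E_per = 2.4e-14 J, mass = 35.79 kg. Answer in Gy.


Total energy deposited = rate * time * E_per
  = 282301 * 72833145 * 2.4e-14 = 0.4934609 J
Dose = E_total / mass = 0.4934609 / 35.79
Dose = 0.01378767 Gy

0.0138 Gy


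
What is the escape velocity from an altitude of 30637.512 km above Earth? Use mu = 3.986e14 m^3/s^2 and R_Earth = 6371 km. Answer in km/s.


r = 6371.0 + 30637.512 = 37008.5120 km = 3.7008512e+07 m
v_esc = sqrt(2*mu/r) = sqrt(2*3.986e14 / 3.7008512e+07)
v_esc = 4641.2272 m/s = 4.6412 km/s

4.6412 km/s


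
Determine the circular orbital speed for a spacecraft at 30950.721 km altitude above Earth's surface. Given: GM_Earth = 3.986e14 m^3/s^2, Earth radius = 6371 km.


r = R_E + alt = 6371.0 + 30950.721 = 37321.7210 km = 3.7321721e+07 m
v = sqrt(mu/r) = sqrt(3.986e14 / 3.7321721e+07) = 3268.0434 m/s = 3.2680 km/s

3.2680 km/s


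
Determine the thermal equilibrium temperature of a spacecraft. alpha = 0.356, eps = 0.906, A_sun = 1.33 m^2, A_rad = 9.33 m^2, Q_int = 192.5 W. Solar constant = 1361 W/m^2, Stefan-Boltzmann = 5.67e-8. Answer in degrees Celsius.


Numerator = alpha*S*A_sun + Q_int = 0.356*1361*1.33 + 192.5 = 836.9063 W
Denominator = eps*sigma*A_rad = 0.906*5.67e-8*9.33 = 4.7928397e-07 W/K^4
T^4 = 1.7461596e+09 K^4
T = 204.4189 K = -68.7311 C

-68.7311 degrees Celsius


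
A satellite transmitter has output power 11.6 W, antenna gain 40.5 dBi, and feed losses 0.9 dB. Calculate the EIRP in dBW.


Pt = 11.6 W = 10.6446 dBW
EIRP = Pt_dBW + Gt - losses = 10.6446 + 40.5 - 0.9 = 50.2446 dBW

50.2446 dBW


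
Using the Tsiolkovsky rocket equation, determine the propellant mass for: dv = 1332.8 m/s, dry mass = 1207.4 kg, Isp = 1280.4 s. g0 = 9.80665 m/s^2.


ve = Isp * g0 = 1280.4 * 9.80665 = 12556.434660 m/s
mass ratio = exp(dv/ve) = exp(1332.8/12556.434660) = 1.11198286
m_prop = m_dry * (mr - 1) = 1207.4 * (1.11198286 - 1)
m_prop = 135.2081 kg

135.2081 kg


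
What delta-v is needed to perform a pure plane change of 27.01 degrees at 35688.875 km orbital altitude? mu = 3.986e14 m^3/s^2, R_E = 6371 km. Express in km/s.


r = 42059.8750 km = 4.2059875e+07 m
V = sqrt(mu/r) = 3078.4681 m/s
di = 27.01 deg = 0.4714134 rad
dV = 2*V*sin(di/2) = 2*3078.4681*sin(0.2357067)
dV = 1437.8307 m/s = 1.4378 km/s

1.4378 km/s


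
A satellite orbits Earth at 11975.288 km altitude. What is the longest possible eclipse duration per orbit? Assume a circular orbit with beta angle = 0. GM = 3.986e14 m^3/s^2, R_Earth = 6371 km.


r = 18346.2880 km
T = 412.1756 min
Eclipse fraction = arcsin(R_E/r)/pi = arcsin(6371.0000/18346.2880)/pi
= arcsin(0.3472637)/pi = 0.1128891
Eclipse duration = 0.1128891 * 412.1756 = 46.5301 min

46.5301 minutes


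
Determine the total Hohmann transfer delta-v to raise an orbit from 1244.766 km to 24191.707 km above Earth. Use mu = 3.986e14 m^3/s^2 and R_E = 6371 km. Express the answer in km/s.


r1 = 7615.7660 km = 7.615766e+06 m
r2 = 30562.7070 km = 3.0562707e+07 m
dv1 = sqrt(mu/r1)*(sqrt(2*r2/(r1+r2)) - 1) = 1919.4988 m/s
dv2 = sqrt(mu/r2)*(1 - sqrt(2*r1/(r1+r2))) = 1330.3239 m/s
total dv = |dv1| + |dv2| = 1919.4988 + 1330.3239 = 3249.8226 m/s = 3.2498 km/s

3.2498 km/s


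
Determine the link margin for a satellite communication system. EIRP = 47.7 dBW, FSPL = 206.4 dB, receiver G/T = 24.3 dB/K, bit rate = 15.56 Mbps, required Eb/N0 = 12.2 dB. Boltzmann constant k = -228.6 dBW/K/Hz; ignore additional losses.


C/N0 = EIRP - FSPL + G/T - k = 47.7 - 206.4 + 24.3 - (-228.6)
C/N0 = 94.2000 dB-Hz
R_b = 15.56 Mbps = 1.556e+07 bps -> 10*log10(R_b) = 71.9201 dB-Hz
Eb/N0 = C/N0 - 10*log10(R_b) = 94.2000 - 71.9201 = 22.2799 dB
Margin = Eb/N0 - Eb/N0_req = 22.2799 - 12.2 = 10.0799 dB (link closes)

10.0799 dB


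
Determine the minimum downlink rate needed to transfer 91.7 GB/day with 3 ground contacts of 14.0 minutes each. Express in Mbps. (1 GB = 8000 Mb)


total contact time = 3 * 14.0 * 60 = 2520.0000 s
data = 91.7 GB = 733600.0000 Mb
rate = 733600.0000 / 2520.0000 = 291.1111 Mbps

291.1111 Mbps


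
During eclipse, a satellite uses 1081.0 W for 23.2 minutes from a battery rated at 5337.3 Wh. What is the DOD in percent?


E_used = P * t / 60 = 1081.0 * 23.2 / 60 = 417.9867 Wh
DOD = E_used / E_total * 100 = 417.9867 / 5337.3 * 100
DOD = 7.8314 %

7.8314 %


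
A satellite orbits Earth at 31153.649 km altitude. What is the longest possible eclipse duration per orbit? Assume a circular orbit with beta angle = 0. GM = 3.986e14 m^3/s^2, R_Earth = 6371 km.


r = 37524.6490 km
T = 1205.6880 min
Eclipse fraction = arcsin(R_E/r)/pi = arcsin(6371.0000/37524.6490)/pi
= arcsin(0.1697817)/pi = 0.05430627
Eclipse duration = 0.05430627 * 1205.6880 = 65.4764 min

65.4764 minutes


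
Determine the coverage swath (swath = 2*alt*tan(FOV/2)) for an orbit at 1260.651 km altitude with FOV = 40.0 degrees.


FOV = 40.0 deg = 0.6981317 rad
swath = 2 * alt * tan(FOV/2) = 2 * 1260.651 * tan(0.3490659)
swath = 2 * 1260.651 * 0.3639702
swath = 917.6789 km

917.6789 km


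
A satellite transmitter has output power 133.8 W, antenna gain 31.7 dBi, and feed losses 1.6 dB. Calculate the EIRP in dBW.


Pt = 133.8 W = 21.2646 dBW
EIRP = Pt_dBW + Gt - losses = 21.2646 + 31.7 - 1.6 = 51.3646 dBW

51.3646 dBW


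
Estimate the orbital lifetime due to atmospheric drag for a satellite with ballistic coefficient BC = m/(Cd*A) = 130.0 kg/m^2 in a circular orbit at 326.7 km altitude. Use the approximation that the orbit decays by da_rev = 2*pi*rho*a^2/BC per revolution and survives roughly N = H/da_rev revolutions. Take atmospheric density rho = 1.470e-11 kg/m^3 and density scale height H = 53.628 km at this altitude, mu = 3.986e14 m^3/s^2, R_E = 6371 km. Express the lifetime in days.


a = R_E + alt = 6697.7000 km = 6.6977e+06 m
da_rev = 2*pi*rho*a^2/BC = 2*pi*1.470e-11*(6.6977e+06)^2/130.0 = 31.871700 m per revolution
N = H/da_rev = 53628.0000 m / 31.871700 m = 1682.6212 revolutions
P = 2*pi*sqrt(a^3/mu) = 5455.0628 s
lifetime = N*P = 1682.6212 * 5455.0628 = 9.1788046e+06 s = 106.2362 days

106.2362 days


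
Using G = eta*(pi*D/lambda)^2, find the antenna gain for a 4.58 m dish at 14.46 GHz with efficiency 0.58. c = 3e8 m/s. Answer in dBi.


lambda = c/f = 3e8 / 1.446e+10 = 0.02074689 m
G = eta*(pi*D/lambda)^2 = 0.58*(pi*4.58/0.02074689)^2
G = 278966.9611 (linear)
G = 10*log10(278966.9611) = 54.4555 dBi

54.4555 dBi


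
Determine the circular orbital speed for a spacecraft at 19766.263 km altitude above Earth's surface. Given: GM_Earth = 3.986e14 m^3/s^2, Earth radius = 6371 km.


r = R_E + alt = 6371.0 + 19766.263 = 26137.2630 km = 2.6137263e+07 m
v = sqrt(mu/r) = sqrt(3.986e14 / 2.6137263e+07) = 3905.1579 m/s = 3.9052 km/s

3.9052 km/s


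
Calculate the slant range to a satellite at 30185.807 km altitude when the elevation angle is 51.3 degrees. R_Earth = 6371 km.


h = 30185.807 km, el = 51.3 deg
d = -R_E*sin(el) + sqrt((R_E*sin(el))^2 + 2*R_E*h + h^2)
d = -6371.0000*sin(0.8953539) + sqrt((6371.0000*0.7804304)^2 + 2*6371.0000*30185.807 + 30185.807^2)
d = 31367.0096 km

31367.0096 km


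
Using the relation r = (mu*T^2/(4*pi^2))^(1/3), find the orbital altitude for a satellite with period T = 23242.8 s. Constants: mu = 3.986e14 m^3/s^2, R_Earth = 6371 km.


T = 23242.8 s
r = (mu*T^2/(4*pi^2))^(1/3) = (3.986e14 * 23242.8^2 / (4*pi^2))^(1/3)
r = 1.7602924e+07 m = 17602.9241 km
alt = r - R_E = 17602.9241 - 6371 = 11231.9241 km

11231.9241 km


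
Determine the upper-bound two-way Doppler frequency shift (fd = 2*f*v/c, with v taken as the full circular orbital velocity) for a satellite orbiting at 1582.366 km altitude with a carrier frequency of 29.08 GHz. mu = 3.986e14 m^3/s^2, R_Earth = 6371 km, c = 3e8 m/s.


r = 7.953366e+06 m
v = sqrt(mu/r) = 7079.3464 m/s (worst-case radial velocity)
f = 29.08 GHz = 2.908e+10 Hz
fd = 2*f*v/c = 2*2.908e+10*7079.3464/3.0e+08
fd = 1.3724493e+06 Hz

1.3724e+06 Hz


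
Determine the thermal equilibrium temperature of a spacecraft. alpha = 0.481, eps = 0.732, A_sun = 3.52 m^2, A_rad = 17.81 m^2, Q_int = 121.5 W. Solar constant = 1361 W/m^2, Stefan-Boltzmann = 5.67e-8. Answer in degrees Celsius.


Numerator = alpha*S*A_sun + Q_int = 0.481*1361*3.52 + 121.5 = 2425.8363 W
Denominator = eps*sigma*A_rad = 0.732*5.67e-8*17.81 = 7.3919336e-07 W/K^4
T^4 = 3.2817344e+09 K^4
T = 239.3458 K = -33.8042 C

-33.8042 degrees Celsius


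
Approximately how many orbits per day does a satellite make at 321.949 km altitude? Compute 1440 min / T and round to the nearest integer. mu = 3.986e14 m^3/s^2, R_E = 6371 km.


r = 6.692949e+06 m
T = 2*pi*sqrt(r^3/mu) = 5449.2596 s = 90.8210 min
revs/day = 1440 / 90.8210 = 15.8554
Rounded: 16 revolutions per day

16 revolutions per day


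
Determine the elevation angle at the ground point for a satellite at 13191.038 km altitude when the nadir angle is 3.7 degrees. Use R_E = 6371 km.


r = R_E + alt = 19562.0380 km
Law of sines in the satellite / Earth-center / ground-point triangle:
  sin(nadir)/R_E = sin(90 + el)/r  =>  cos(el) = (r/R_E)*sin(nadir)
cos(el) = (19562.0380 / 6371.0000) * sin(3.7 deg) = 0.1981453
el = arccos(0.1981453) = 78.5715 deg
(Earth-central angle = 90 - nadir - el = 7.7285 deg)

78.5715 degrees


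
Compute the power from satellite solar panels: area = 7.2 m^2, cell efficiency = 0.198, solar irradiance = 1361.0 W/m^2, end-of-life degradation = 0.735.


P = area * eta * S * degradation
P = 7.2 * 0.198 * 1361.0 * 0.735
P = 1426.0776 W

1426.0776 W


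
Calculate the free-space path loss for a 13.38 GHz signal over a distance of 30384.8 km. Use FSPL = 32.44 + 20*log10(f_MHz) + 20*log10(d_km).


f = 13.38 GHz = 13380.0000 MHz
d = 30384.8 km
FSPL = 32.44 + 20*log10(13380.0000) + 20*log10(30384.8)
FSPL = 32.44 + 82.5291 + 89.6531
FSPL = 204.6222 dB

204.6222 dB


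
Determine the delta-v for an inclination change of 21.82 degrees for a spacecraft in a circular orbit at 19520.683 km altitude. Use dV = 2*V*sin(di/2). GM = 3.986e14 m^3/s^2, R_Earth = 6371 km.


r = 25891.6830 km = 2.5891683e+07 m
V = sqrt(mu/r) = 3923.6342 m/s
di = 21.82 deg = 0.3808308 rad
dV = 2*V*sin(di/2) = 2*3923.6342*sin(0.1904154)
dV = 1485.2276 m/s = 1.4852 km/s

1.4852 km/s


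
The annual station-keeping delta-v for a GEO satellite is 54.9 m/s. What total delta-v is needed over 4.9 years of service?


dV = rate * years = 54.9 * 4.9
dV = 269.0100 m/s

269.0100 m/s


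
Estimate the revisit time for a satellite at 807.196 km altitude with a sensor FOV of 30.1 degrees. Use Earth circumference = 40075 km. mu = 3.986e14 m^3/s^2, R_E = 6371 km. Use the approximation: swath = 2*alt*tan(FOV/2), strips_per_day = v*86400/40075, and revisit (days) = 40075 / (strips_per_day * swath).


swath = 2*807.196*tan(0.2626721) = 434.0854 km
v = sqrt(mu/r) = 7451.7966 m/s = 7.4518 km/s
strips/day = v*86400/40075 = 7.4518*86400/40075 = 16.0658
coverage/day = strips * swath = 16.0658 * 434.0854 = 6973.9100 km
revisit = 40075 / 6973.9100 = 5.7464 days

5.7464 days


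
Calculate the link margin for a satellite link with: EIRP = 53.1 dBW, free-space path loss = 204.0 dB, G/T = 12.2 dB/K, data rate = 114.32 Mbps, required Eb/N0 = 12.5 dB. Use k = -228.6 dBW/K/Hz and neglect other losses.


C/N0 = EIRP - FSPL + G/T - k = 53.1 - 204.0 + 12.2 - (-228.6)
C/N0 = 89.9000 dB-Hz
R_b = 114.32 Mbps = 1.1432e+08 bps -> 10*log10(R_b) = 80.5812 dB-Hz
Eb/N0 = C/N0 - 10*log10(R_b) = 89.9000 - 80.5812 = 9.3188 dB
Margin = Eb/N0 - Eb/N0_req = 9.3188 - 12.5 = -3.1812 dB (negative margin: link does not close)

-3.1812 dB


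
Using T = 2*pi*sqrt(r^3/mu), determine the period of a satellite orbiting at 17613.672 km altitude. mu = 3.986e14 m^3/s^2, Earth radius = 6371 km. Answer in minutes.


r = 23984.6720 km = 2.3984672e+07 m
T = 2*pi*sqrt(r^3/mu) = 2*pi*sqrt(1.379753e+22 / 3.986e14)
T = 36966.8033 s = 616.1134 min

616.1134 minutes


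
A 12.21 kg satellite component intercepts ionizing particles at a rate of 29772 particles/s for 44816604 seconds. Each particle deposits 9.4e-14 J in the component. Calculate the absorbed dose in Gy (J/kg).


Total energy deposited = rate * time * E_per
  = 29772 * 44816604 * 9.4e-14 = 0.1254223 J
Dose = E_total / mass = 0.1254223 / 12.21
Dose = 0.0102721 Gy

0.0103 Gy


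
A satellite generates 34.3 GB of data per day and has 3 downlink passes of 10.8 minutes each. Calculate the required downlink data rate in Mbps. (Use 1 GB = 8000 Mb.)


total contact time = 3 * 10.8 * 60 = 1944.0000 s
data = 34.3 GB = 274400.0000 Mb
rate = 274400.0000 / 1944.0000 = 141.1523 Mbps

141.1523 Mbps


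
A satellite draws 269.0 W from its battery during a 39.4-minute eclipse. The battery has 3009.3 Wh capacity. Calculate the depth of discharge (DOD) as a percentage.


E_used = P * t / 60 = 269.0 * 39.4 / 60 = 176.6433 Wh
DOD = E_used / E_total * 100 = 176.6433 / 3009.3 * 100
DOD = 5.8699 %

5.8699 %


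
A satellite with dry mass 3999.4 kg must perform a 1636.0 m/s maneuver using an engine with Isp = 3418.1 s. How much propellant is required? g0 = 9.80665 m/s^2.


ve = Isp * g0 = 3418.1 * 9.80665 = 33520.110365 m/s
mass ratio = exp(dv/ve) = exp(1636.0/33520.110365) = 1.05001718
m_prop = m_dry * (mr - 1) = 3999.4 * (1.05001718 - 1)
m_prop = 200.0387 kg

200.0387 kg


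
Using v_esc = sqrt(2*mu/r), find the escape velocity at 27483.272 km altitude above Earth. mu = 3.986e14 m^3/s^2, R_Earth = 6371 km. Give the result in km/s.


r = 6371.0 + 27483.272 = 33854.2720 km = 3.3854272e+07 m
v_esc = sqrt(2*mu/r) = sqrt(2*3.986e14 / 3.3854272e+07)
v_esc = 4852.6269 m/s = 4.8526 km/s

4.8526 km/s


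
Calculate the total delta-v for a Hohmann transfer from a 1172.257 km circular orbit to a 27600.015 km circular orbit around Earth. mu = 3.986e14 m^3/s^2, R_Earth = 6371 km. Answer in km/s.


r1 = 7543.2570 km = 7.543257e+06 m
r2 = 33971.0150 km = 3.3971015e+07 m
dv1 = sqrt(mu/r1)*(sqrt(2*r2/(r1+r2)) - 1) = 2030.2599 m/s
dv2 = sqrt(mu/r2)*(1 - sqrt(2*r1/(r1+r2))) = 1360.4716 m/s
total dv = |dv1| + |dv2| = 2030.2599 + 1360.4716 = 3390.7315 m/s = 3.3907 km/s

3.3907 km/s


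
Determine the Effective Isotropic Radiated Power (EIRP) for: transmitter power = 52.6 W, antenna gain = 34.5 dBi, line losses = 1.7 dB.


Pt = 52.6 W = 17.2099 dBW
EIRP = Pt_dBW + Gt - losses = 17.2099 + 34.5 - 1.7 = 50.0099 dBW

50.0099 dBW


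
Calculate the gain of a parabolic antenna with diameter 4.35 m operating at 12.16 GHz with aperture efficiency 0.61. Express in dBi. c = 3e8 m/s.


lambda = c/f = 3e8 / 1.216e+10 = 0.02467105 m
G = eta*(pi*D/lambda)^2 = 0.61*(pi*4.35/0.02467105)^2
G = 187168.4892 (linear)
G = 10*log10(187168.4892) = 52.7223 dBi

52.7223 dBi


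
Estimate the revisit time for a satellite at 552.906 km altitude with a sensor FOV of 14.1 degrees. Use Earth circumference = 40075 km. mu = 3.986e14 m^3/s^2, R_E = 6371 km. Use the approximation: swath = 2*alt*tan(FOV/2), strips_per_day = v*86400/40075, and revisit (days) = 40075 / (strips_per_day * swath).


swath = 2*552.906*tan(0.1230457) = 136.7563 km
v = sqrt(mu/r) = 7587.4015 m/s = 7.5874 km/s
strips/day = v*86400/40075 = 7.5874*86400/40075 = 16.3581
coverage/day = strips * swath = 16.3581 * 136.7563 = 2237.0753 km
revisit = 40075 / 2237.0753 = 17.9140 days

17.9140 days


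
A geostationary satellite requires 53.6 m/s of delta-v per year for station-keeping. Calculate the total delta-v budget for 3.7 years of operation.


dV = rate * years = 53.6 * 3.7
dV = 198.3200 m/s

198.3200 m/s


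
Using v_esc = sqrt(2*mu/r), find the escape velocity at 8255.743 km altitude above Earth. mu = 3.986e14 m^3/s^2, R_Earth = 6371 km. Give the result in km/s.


r = 6371.0 + 8255.743 = 14626.7430 km = 1.4626743e+07 m
v_esc = sqrt(2*mu/r) = sqrt(2*3.986e14 / 1.4626743e+07)
v_esc = 7382.6084 m/s = 7.3826 km/s

7.3826 km/s


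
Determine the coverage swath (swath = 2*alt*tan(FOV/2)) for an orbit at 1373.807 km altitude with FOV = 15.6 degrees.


FOV = 15.6 deg = 0.2722714 rad
swath = 2 * alt * tan(FOV/2) = 2 * 1373.807 * tan(0.1361357)
swath = 2 * 1373.807 * 0.136983
swath = 376.3763 km

376.3763 km


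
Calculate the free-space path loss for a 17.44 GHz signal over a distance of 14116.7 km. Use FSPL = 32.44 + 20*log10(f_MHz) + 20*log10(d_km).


f = 17.44 GHz = 17440.0000 MHz
d = 14116.7 km
FSPL = 32.44 + 20*log10(17440.0000) + 20*log10(14116.7)
FSPL = 32.44 + 84.8309 + 82.9947
FSPL = 200.2656 dB

200.2656 dB


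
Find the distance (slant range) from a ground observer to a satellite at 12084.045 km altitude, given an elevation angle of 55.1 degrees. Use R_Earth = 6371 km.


h = 12084.045 km, el = 55.1 deg
d = -R_E*sin(el) + sqrt((R_E*sin(el))^2 + 2*R_E*h + h^2)
d = -6371.0000*sin(0.9616764) + sqrt((6371.0000*0.8201519)^2 + 2*6371.0000*12084.045 + 12084.045^2)
d = 12866.2919 km

12866.2919 km


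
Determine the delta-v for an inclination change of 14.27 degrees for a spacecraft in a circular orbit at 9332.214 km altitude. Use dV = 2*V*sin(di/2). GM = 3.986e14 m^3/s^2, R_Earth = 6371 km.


r = 15703.2140 km = 1.5703214e+07 m
V = sqrt(mu/r) = 5038.1880 m/s
di = 14.27 deg = 0.2490585 rad
dV = 2*V*sin(di/2) = 2*5038.1880*sin(0.1245292)
dV = 1251.5628 m/s = 1.2516 km/s

1.2516 km/s


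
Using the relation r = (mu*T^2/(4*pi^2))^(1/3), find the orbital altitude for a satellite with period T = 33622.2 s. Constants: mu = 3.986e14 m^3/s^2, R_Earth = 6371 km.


T = 33622.2 s
r = (mu*T^2/(4*pi^2))^(1/3) = (3.986e14 * 33622.2^2 / (4*pi^2))^(1/3)
r = 2.2515241e+07 m = 22515.2412 km
alt = r - R_E = 22515.2412 - 6371 = 16144.2412 km

16144.2412 km


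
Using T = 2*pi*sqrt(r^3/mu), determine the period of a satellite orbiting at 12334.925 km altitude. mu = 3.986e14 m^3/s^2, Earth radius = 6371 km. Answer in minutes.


r = 18705.9250 km = 1.8705925e+07 m
T = 2*pi*sqrt(r^3/mu) = 2*pi*sqrt(6.5454207e+21 / 3.986e14)
T = 25461.2666 s = 424.3544 min

424.3544 minutes


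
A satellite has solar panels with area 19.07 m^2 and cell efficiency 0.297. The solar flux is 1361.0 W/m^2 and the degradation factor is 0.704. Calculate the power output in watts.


P = area * eta * S * degradation
P = 19.07 * 0.297 * 1361.0 * 0.704
P = 5426.7264 W

5426.7264 W


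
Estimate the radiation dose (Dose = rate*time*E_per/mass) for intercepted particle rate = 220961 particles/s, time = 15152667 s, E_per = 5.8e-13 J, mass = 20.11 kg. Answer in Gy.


Total energy deposited = rate * time * E_per
  = 220961 * 15152667 * 5.8e-13 = 1.9419 J
Dose = E_total / mass = 1.9419 / 20.11
Dose = 0.0965652 Gy

0.0966 Gy


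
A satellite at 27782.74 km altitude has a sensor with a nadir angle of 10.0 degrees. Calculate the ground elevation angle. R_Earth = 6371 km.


r = R_E + alt = 34153.7400 km
Law of sines in the satellite / Earth-center / ground-point triangle:
  sin(nadir)/R_E = sin(90 + el)/r  =>  cos(el) = (r/R_E)*sin(nadir)
cos(el) = (34153.7400 / 6371.0000) * sin(10.0 deg) = 0.9308954
el = arccos(0.9308954) = 21.4252 deg
(Earth-central angle = 90 - nadir - el = 58.5748 deg)

21.4252 degrees


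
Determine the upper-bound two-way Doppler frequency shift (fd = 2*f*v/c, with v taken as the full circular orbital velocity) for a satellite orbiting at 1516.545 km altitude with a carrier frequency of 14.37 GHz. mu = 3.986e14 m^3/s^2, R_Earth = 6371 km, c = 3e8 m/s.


r = 7.887545e+06 m
v = sqrt(mu/r) = 7108.8233 m/s (worst-case radial velocity)
f = 14.37 GHz = 1.437e+10 Hz
fd = 2*f*v/c = 2*1.437e+10*7108.8233/3.0e+08
fd = 681025.2766 Hz

681025.2766 Hz


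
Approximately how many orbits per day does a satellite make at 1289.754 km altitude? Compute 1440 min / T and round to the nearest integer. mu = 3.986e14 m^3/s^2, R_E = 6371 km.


r = 7.660754e+06 m
T = 2*pi*sqrt(r^3/mu) = 6672.9596 s = 111.2160 min
revs/day = 1440 / 111.2160 = 12.9478
Rounded: 13 revolutions per day

13 revolutions per day


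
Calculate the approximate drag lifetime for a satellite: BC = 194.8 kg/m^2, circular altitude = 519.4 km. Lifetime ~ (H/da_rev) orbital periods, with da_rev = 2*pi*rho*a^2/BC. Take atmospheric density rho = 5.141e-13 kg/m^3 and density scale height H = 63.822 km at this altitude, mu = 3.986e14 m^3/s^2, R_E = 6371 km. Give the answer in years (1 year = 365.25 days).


a = R_E + alt = 6890.4000 km = 6.8904e+06 m
da_rev = 2*pi*rho*a^2/BC = 2*pi*5.141e-13*(6.8904e+06)^2/194.8 = 0.787276681 m per revolution
N = H/da_rev = 63822.0000 m / 0.787276681 m = 81066.7984 revolutions
P = 2*pi*sqrt(a^3/mu) = 5692.1701 s
lifetime = N*P = 81066.7984 * 5692.1701 = 4.6144601e+08 s = 5340.8103 days
years = 5340.8103 / 365.25 = 14.6223 years

14.6223 years


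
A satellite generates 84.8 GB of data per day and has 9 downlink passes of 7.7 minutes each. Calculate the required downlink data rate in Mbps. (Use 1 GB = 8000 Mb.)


total contact time = 9 * 7.7 * 60 = 4158.0000 s
data = 84.8 GB = 678400.0000 Mb
rate = 678400.0000 / 4158.0000 = 163.1554 Mbps

163.1554 Mbps


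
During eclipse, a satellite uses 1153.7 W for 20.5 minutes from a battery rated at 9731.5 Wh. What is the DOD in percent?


E_used = P * t / 60 = 1153.7 * 20.5 / 60 = 394.1808 Wh
DOD = E_used / E_total * 100 = 394.1808 / 9731.5 * 100
DOD = 4.0506 %

4.0506 %


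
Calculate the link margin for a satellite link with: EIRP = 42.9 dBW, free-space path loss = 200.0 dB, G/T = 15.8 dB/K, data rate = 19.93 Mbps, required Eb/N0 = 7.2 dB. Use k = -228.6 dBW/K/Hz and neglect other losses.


C/N0 = EIRP - FSPL + G/T - k = 42.9 - 200.0 + 15.8 - (-228.6)
C/N0 = 87.3000 dB-Hz
R_b = 19.93 Mbps = 1.993e+07 bps -> 10*log10(R_b) = 72.9951 dB-Hz
Eb/N0 = C/N0 - 10*log10(R_b) = 87.3000 - 72.9951 = 14.3049 dB
Margin = Eb/N0 - Eb/N0_req = 14.3049 - 7.2 = 7.1049 dB (link closes)

7.1049 dB


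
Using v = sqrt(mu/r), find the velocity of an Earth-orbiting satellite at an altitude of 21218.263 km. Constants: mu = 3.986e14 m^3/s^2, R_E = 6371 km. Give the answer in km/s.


r = R_E + alt = 6371.0 + 21218.263 = 27589.2630 km = 2.7589263e+07 m
v = sqrt(mu/r) = sqrt(3.986e14 / 2.7589263e+07) = 3801.0064 m/s = 3.8010 km/s

3.8010 km/s


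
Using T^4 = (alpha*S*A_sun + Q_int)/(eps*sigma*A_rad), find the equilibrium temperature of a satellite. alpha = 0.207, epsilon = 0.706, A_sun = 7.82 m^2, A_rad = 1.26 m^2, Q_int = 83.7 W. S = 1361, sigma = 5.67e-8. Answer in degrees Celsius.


Numerator = alpha*S*A_sun + Q_int = 0.207*1361*7.82 + 83.7 = 2286.8051 W
Denominator = eps*sigma*A_rad = 0.706*5.67e-8*1.26 = 5.0438052e-08 W/K^4
T^4 = 4.5338887e+10 K^4
T = 461.4426 K = 188.2926 C

188.2926 degrees Celsius


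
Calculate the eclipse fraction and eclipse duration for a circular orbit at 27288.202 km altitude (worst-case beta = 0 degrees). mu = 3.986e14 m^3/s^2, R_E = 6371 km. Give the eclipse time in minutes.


r = 33659.2020 km
T = 1024.2729 min
Eclipse fraction = arcsin(R_E/r)/pi = arcsin(6371.0000/33659.2020)/pi
= arcsin(0.1892796)/pi = 0.06061525
Eclipse duration = 0.06061525 * 1024.2729 = 62.0866 min

62.0866 minutes


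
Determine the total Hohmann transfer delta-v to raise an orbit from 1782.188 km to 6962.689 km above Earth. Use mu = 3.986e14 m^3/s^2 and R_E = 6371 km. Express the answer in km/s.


r1 = 8153.1880 km = 8.153188e+06 m
r2 = 13333.6890 km = 1.3333689e+07 m
dv1 = sqrt(mu/r1)*(sqrt(2*r2/(r1+r2)) - 1) = 797.4230 m/s
dv2 = sqrt(mu/r2)*(1 - sqrt(2*r1/(r1+r2))) = 704.5045 m/s
total dv = |dv1| + |dv2| = 797.4230 + 704.5045 = 1501.9274 m/s = 1.5019 km/s

1.5019 km/s


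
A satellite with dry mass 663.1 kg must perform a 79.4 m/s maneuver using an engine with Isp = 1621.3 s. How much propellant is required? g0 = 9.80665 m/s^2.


ve = Isp * g0 = 1621.3 * 9.80665 = 15899.521645 m/s
mass ratio = exp(dv/ve) = exp(79.4/15899.521645) = 1.00500635
m_prop = m_dry * (mr - 1) = 663.1 * (1.00500635 - 1)
m_prop = 3.3197 kg

3.3197 kg


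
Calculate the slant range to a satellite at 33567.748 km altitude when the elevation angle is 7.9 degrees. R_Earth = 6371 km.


h = 33567.748 km, el = 7.9 deg
d = -R_E*sin(el) + sqrt((R_E*sin(el))^2 + 2*R_E*h + h^2)
d = -6371.0000*sin(0.137881) + sqrt((6371.0000*0.1374445)^2 + 2*6371.0000*33567.748 + 33567.748^2)
d = 38561.3885 km

38561.3885 km


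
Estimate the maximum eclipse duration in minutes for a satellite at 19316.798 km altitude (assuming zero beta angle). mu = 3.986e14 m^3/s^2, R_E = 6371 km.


r = 25687.7980 km
T = 682.8893 min
Eclipse fraction = arcsin(R_E/r)/pi = arcsin(6371.0000/25687.7980)/pi
= arcsin(0.2480166)/pi = 0.07977875
Eclipse duration = 0.07977875 * 682.8893 = 54.4801 min

54.4801 minutes


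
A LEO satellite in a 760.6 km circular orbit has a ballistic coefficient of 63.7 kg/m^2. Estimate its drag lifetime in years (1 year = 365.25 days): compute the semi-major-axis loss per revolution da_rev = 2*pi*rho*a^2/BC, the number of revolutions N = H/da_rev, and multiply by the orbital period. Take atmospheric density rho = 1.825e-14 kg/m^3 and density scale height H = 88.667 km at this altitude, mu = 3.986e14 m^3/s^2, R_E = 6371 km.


a = R_E + alt = 7131.6000 km = 7.1316e+06 m
da_rev = 2*pi*rho*a^2/BC = 2*pi*1.825e-14*(7.1316e+06)^2/63.7 = 0.0915539861 m per revolution
N = H/da_rev = 88667.0000 m / 0.0915539861 m = 968466.8444 revolutions
P = 2*pi*sqrt(a^3/mu) = 5993.6542 s
lifetime = N*P = 968466.8444 * 5993.6542 = 5.8046554e+09 s = 67183.5116 days
years = 67183.5116 / 365.25 = 183.9384 years

183.9384 years


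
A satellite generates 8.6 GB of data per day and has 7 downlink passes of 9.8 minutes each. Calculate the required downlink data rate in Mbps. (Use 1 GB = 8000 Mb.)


total contact time = 7 * 9.8 * 60 = 4116.0000 s
data = 8.6 GB = 68800.0000 Mb
rate = 68800.0000 / 4116.0000 = 16.7153 Mbps

16.7153 Mbps


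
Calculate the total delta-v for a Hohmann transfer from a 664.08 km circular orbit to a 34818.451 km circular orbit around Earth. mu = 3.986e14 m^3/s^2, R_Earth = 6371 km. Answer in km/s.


r1 = 7035.0800 km = 7.03508e+06 m
r2 = 41189.4510 km = 4.1189451e+07 m
dv1 = sqrt(mu/r1)*(sqrt(2*r2/(r1+r2)) - 1) = 2310.8179 m/s
dv2 = sqrt(mu/r2)*(1 - sqrt(2*r1/(r1+r2))) = 1430.5087 m/s
total dv = |dv1| + |dv2| = 2310.8179 + 1430.5087 = 3741.3266 m/s = 3.7413 km/s

3.7413 km/s


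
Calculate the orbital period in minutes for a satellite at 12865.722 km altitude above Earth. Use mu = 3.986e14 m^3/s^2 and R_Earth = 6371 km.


r = 19236.7220 km = 1.9236722e+07 m
T = 2*pi*sqrt(r^3/mu) = 2*pi*sqrt(7.1185773e+21 / 3.986e14)
T = 26552.6472 s = 442.5441 min

442.5441 minutes


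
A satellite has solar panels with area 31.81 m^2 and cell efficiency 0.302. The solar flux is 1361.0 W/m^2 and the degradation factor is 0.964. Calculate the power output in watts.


P = area * eta * S * degradation
P = 31.81 * 0.302 * 1361.0 * 0.964
P = 12603.9239 W

12603.9239 W


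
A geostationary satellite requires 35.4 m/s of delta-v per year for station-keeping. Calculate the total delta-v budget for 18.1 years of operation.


dV = rate * years = 35.4 * 18.1
dV = 640.7400 m/s

640.7400 m/s


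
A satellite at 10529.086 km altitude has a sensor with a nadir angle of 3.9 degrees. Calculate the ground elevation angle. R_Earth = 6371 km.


r = R_E + alt = 16900.0860 km
Law of sines in the satellite / Earth-center / ground-point triangle:
  sin(nadir)/R_E = sin(90 + el)/r  =>  cos(el) = (r/R_E)*sin(nadir)
cos(el) = (16900.0860 / 6371.0000) * sin(3.9 deg) = 0.1804213
el = arccos(0.1804213) = 79.6057 deg
(Earth-central angle = 90 - nadir - el = 6.4943 deg)

79.6057 degrees


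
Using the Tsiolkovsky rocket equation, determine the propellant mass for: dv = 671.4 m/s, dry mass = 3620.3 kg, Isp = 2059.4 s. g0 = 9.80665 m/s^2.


ve = Isp * g0 = 2059.4 * 9.80665 = 20195.815010 m/s
mass ratio = exp(dv/ve) = exp(671.4/20195.815010) = 1.03380328
m_prop = m_dry * (mr - 1) = 3620.3 * (1.03380328 - 1)
m_prop = 122.3780 kg

122.3780 kg


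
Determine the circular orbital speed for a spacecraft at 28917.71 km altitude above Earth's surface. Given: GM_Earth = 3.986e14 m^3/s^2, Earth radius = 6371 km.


r = R_E + alt = 6371.0 + 28917.71 = 35288.7100 km = 3.528871e+07 m
v = sqrt(mu/r) = sqrt(3.986e14 / 3.528871e+07) = 3360.8626 m/s = 3.3609 km/s

3.3609 km/s


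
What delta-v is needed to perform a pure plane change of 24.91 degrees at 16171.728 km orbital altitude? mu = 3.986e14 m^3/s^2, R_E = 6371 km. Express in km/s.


r = 22542.7280 km = 2.2542728e+07 m
V = sqrt(mu/r) = 4204.9943 m/s
di = 24.91 deg = 0.4347615 rad
dV = 2*V*sin(di/2) = 2*4204.9943*sin(0.2173808)
dV = 1813.8055 m/s = 1.8138 km/s

1.8138 km/s


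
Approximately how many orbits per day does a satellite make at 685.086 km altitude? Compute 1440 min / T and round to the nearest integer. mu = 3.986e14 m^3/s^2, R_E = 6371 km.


r = 7.056086e+06 m
T = 2*pi*sqrt(r^3/mu) = 5898.7096 s = 98.3118 min
revs/day = 1440 / 98.3118 = 14.6473
Rounded: 15 revolutions per day

15 revolutions per day


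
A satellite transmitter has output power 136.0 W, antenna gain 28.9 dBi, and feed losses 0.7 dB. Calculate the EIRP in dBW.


Pt = 136.0 W = 21.3354 dBW
EIRP = Pt_dBW + Gt - losses = 21.3354 + 28.9 - 0.7 = 49.5354 dBW

49.5354 dBW


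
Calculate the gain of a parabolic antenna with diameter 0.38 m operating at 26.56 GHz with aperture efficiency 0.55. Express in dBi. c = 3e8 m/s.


lambda = c/f = 3e8 / 2.656e+10 = 0.01129518 m
G = eta*(pi*D/lambda)^2 = 0.55*(pi*0.38/0.01129518)^2
G = 6143.8876 (linear)
G = 10*log10(6143.8876) = 37.8844 dBi

37.8844 dBi


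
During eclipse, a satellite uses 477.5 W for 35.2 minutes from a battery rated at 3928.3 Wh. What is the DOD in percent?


E_used = P * t / 60 = 477.5 * 35.2 / 60 = 280.1333 Wh
DOD = E_used / E_total * 100 = 280.1333 / 3928.3 * 100
DOD = 7.1312 %

7.1312 %


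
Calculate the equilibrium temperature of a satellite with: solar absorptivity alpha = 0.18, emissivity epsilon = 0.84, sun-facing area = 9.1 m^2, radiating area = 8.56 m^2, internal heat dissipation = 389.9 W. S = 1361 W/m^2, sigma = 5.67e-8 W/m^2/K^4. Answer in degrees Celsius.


Numerator = alpha*S*A_sun + Q_int = 0.18*1361*9.1 + 389.9 = 2619.2180 W
Denominator = eps*sigma*A_rad = 0.84*5.67e-8*8.56 = 4.0769568e-07 W/K^4
T^4 = 6.4244438e+09 K^4
T = 283.1124 K = 9.9624 C

9.9624 degrees Celsius


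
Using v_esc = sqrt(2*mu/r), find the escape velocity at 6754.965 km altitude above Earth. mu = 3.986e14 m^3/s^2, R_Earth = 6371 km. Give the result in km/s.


r = 6371.0 + 6754.965 = 13125.9650 km = 1.3125965e+07 m
v_esc = sqrt(2*mu/r) = sqrt(2*3.986e14 / 1.3125965e+07)
v_esc = 7793.2395 m/s = 7.7932 km/s

7.7932 km/s


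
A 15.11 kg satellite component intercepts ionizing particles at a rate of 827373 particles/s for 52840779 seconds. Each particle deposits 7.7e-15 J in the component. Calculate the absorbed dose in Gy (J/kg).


Total energy deposited = rate * time * E_per
  = 827373 * 52840779 * 7.7e-15 = 0.3366366 J
Dose = E_total / mass = 0.3366366 / 15.11
Dose = 0.02227906 Gy

0.0223 Gy


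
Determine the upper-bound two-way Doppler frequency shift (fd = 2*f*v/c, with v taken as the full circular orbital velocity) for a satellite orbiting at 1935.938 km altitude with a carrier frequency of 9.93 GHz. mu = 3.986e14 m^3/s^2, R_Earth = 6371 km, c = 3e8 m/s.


r = 8.306938e+06 m
v = sqrt(mu/r) = 6927.0475 m/s (worst-case radial velocity)
f = 9.93 GHz = 9.93e+09 Hz
fd = 2*f*v/c = 2*9.93e+09*6927.0475/3.0e+08
fd = 458570.5413 Hz

458570.5413 Hz


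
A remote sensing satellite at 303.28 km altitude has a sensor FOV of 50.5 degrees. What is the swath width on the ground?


FOV = 50.5 deg = 0.8813913 rad
swath = 2 * alt * tan(FOV/2) = 2 * 303.28 * tan(0.4406956)
swath = 2 * 303.28 * 0.4716306
swath = 286.0723 km

286.0723 km


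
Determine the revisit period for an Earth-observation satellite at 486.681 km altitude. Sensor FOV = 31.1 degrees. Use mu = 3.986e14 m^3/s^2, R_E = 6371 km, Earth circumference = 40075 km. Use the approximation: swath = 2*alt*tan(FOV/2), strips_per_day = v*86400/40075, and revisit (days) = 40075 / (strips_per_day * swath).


swath = 2*486.681*tan(0.2713987) = 270.8521 km
v = sqrt(mu/r) = 7623.9494 m/s = 7.6239 km/s
strips/day = v*86400/40075 = 7.6239*86400/40075 = 16.4369
coverage/day = strips * swath = 16.4369 * 270.8521 = 4451.9727 km
revisit = 40075 / 4451.9727 = 9.0016 days

9.0016 days


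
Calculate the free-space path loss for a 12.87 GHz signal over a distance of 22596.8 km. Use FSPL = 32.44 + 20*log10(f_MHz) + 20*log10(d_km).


f = 12.87 GHz = 12870.0000 MHz
d = 22596.8 km
FSPL = 32.44 + 20*log10(12870.0000) + 20*log10(22596.8)
FSPL = 32.44 + 82.1916 + 87.0809
FSPL = 201.7125 dB

201.7125 dB


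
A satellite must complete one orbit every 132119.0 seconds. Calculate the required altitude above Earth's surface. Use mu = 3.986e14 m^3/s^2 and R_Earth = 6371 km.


T = 132119.0 s
r = (mu*T^2/(4*pi^2))^(1/3) = (3.986e14 * 132119.0^2 / (4*pi^2))^(1/3)
r = 5.6066404e+07 m = 56066.4043 km
alt = r - R_E = 56066.4043 - 6371 = 49695.4043 km

49695.4043 km


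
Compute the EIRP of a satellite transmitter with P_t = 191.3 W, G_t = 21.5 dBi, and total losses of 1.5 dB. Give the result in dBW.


Pt = 191.3 W = 22.8171 dBW
EIRP = Pt_dBW + Gt - losses = 22.8171 + 21.5 - 1.5 = 42.8171 dBW

42.8171 dBW


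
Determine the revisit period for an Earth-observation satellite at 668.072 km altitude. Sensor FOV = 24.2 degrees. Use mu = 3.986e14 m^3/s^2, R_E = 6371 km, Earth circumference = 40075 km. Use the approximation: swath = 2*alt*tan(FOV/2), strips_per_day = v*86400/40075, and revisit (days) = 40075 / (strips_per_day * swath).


swath = 2*668.072*tan(0.2111848) = 286.4445 km
v = sqrt(mu/r) = 7525.0769 m/s = 7.5251 km/s
strips/day = v*86400/40075 = 7.5251*86400/40075 = 16.2237
coverage/day = strips * swath = 16.2237 * 286.4445 = 4647.2022 km
revisit = 40075 / 4647.2022 = 8.6235 days

8.6235 days


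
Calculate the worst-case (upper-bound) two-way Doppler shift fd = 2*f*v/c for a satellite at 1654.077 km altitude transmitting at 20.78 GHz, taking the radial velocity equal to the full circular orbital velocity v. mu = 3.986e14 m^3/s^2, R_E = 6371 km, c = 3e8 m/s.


r = 8.025077e+06 m
v = sqrt(mu/r) = 7047.6454 m/s (worst-case radial velocity)
f = 20.78 GHz = 2.078e+10 Hz
fd = 2*f*v/c = 2*2.078e+10*7047.6454/3.0e+08
fd = 976333.8062 Hz

976333.8062 Hz


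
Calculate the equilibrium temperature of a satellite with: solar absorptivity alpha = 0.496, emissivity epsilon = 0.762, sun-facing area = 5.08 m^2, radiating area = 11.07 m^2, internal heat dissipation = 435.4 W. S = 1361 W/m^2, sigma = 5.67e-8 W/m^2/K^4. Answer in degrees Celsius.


Numerator = alpha*S*A_sun + Q_int = 0.496*1361*5.08 + 435.4 = 3864.6845 W
Denominator = eps*sigma*A_rad = 0.762*5.67e-8*11.07 = 4.7828378e-07 W/K^4
T^4 = 8.0803169e+09 K^4
T = 299.8176 K = 26.6676 C

26.6676 degrees Celsius


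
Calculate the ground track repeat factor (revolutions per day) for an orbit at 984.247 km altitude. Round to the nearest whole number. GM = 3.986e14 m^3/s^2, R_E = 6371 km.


r = 7.355247e+06 m
T = 2*pi*sqrt(r^3/mu) = 6277.7948 s = 104.6299 min
revs/day = 1440 / 104.6299 = 13.7628
Rounded: 14 revolutions per day

14 revolutions per day


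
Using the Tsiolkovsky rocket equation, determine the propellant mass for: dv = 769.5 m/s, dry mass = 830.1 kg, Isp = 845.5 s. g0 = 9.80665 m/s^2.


ve = Isp * g0 = 845.5 * 9.80665 = 8291.522575 m/s
mass ratio = exp(dv/ve) = exp(769.5/8291.522575) = 1.09724845
m_prop = m_dry * (mr - 1) = 830.1 * (1.09724845 - 1)
m_prop = 80.7259 kg

80.7259 kg


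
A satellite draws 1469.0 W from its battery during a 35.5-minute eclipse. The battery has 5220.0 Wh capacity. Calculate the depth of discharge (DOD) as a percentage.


E_used = P * t / 60 = 1469.0 * 35.5 / 60 = 869.1583 Wh
DOD = E_used / E_total * 100 = 869.1583 / 5220.0 * 100
DOD = 16.6505 %

16.6505 %


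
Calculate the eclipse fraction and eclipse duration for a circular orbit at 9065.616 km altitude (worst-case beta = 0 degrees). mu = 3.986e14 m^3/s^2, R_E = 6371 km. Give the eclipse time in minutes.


r = 15436.6160 km
T = 318.1179 min
Eclipse fraction = arcsin(R_E/r)/pi = arcsin(6371.0000/15436.6160)/pi
= arcsin(0.41272)/pi = 0.1354212
Eclipse duration = 0.1354212 * 318.1179 = 43.0799 min

43.0799 minutes


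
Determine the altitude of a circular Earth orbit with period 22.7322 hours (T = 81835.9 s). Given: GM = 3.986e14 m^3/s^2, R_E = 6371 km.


T = 81835.9 s
r = (mu*T^2/(4*pi^2))^(1/3) = (3.986e14 * 81835.9^2 / (4*pi^2))^(1/3)
r = 4.0740069e+07 m = 40740.0691 km
alt = r - R_E = 40740.0691 - 6371 = 34369.0691 km

34369.0691 km


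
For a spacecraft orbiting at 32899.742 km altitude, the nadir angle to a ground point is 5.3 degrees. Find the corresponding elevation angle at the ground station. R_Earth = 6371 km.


r = R_E + alt = 39270.7420 km
Law of sines in the satellite / Earth-center / ground-point triangle:
  sin(nadir)/R_E = sin(90 + el)/r  =>  cos(el) = (r/R_E)*sin(nadir)
cos(el) = (39270.7420 / 6371.0000) * sin(5.3 deg) = 0.5693708
el = arccos(0.5693708) = 55.2936 deg
(Earth-central angle = 90 - nadir - el = 29.4064 deg)

55.2936 degrees


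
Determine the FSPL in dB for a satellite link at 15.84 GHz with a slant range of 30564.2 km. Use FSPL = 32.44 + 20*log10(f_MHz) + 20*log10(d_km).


f = 15.84 GHz = 15840.0000 MHz
d = 30564.2 km
FSPL = 32.44 + 20*log10(15840.0000) + 20*log10(30564.2)
FSPL = 32.44 + 83.9951 + 89.7043
FSPL = 206.1394 dB

206.1394 dB


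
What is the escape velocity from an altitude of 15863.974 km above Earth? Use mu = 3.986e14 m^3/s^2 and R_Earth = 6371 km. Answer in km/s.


r = 6371.0 + 15863.974 = 22234.9740 km = 2.2234974e+07 m
v_esc = sqrt(2*mu/r) = sqrt(2*3.986e14 / 2.2234974e+07)
v_esc = 5987.7731 m/s = 5.9878 km/s

5.9878 km/s


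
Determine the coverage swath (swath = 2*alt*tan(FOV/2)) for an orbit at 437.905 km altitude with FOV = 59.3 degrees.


FOV = 59.3 deg = 1.0350 rad
swath = 2 * alt * tan(FOV/2) = 2 * 437.905 * tan(0.5174901)
swath = 2 * 437.905 * 0.5692339
swath = 498.5408 km

498.5408 km


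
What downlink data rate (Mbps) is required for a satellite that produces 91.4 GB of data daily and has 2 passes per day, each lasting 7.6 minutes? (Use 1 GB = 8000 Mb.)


total contact time = 2 * 7.6 * 60 = 912.0000 s
data = 91.4 GB = 731200.0000 Mb
rate = 731200.0000 / 912.0000 = 801.7544 Mbps

801.7544 Mbps


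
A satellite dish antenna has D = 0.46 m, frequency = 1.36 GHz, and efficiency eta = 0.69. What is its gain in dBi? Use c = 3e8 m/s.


lambda = c/f = 3e8 / 1.36e+09 = 0.2205882 m
G = eta*(pi*D/lambda)^2 = 0.69*(pi*0.46/0.2205882)^2
G = 29.6142 (linear)
G = 10*log10(29.6142) = 14.7150 dBi

14.7150 dBi


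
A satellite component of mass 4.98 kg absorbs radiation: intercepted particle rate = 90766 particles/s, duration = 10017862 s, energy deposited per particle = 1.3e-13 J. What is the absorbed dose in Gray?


Total energy deposited = rate * time * E_per
  = 90766 * 10017862 * 1.3e-13 = 0.1182066 J
Dose = E_total / mass = 0.1182066 / 4.98
Dose = 0.02373626 Gy

0.0237 Gy


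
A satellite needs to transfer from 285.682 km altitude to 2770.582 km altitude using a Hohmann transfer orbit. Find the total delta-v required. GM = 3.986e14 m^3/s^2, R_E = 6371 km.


r1 = 6656.6820 km = 6.656682e+06 m
r2 = 9141.5820 km = 9.141582e+06 m
dv1 = sqrt(mu/r1)*(sqrt(2*r2/(r1+r2)) - 1) = 586.3531 m/s
dv2 = sqrt(mu/r2)*(1 - sqrt(2*r1/(r1+r2))) = 541.5151 m/s
total dv = |dv1| + |dv2| = 586.3531 + 541.5151 = 1127.8682 m/s = 1.1279 km/s

1.1279 km/s


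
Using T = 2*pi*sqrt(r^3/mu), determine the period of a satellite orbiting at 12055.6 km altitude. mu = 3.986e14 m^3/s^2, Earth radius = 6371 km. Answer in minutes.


r = 18426.6000 km = 1.84266e+07 m
T = 2*pi*sqrt(r^3/mu) = 2*pi*sqrt(6.2565602e+21 / 3.986e14)
T = 24893.1029 s = 414.8850 min

414.8850 minutes


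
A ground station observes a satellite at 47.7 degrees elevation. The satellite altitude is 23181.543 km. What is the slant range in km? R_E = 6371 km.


h = 23181.543 km, el = 47.7 deg
d = -R_E*sin(el) + sqrt((R_E*sin(el))^2 + 2*R_E*h + h^2)
d = -6371.0000*sin(0.8325221) + sqrt((6371.0000*0.7396311)^2 + 2*6371.0000*23181.543 + 23181.543^2)
d = 24527.6442 km

24527.6442 km
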